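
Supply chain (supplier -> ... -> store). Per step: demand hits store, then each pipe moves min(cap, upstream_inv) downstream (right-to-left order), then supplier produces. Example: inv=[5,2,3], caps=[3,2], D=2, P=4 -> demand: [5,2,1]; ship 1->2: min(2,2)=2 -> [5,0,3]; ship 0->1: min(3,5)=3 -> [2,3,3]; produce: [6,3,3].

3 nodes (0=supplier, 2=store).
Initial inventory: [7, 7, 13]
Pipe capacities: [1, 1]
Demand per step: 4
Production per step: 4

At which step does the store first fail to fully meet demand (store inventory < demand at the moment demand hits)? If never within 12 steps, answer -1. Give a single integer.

Step 1: demand=4,sold=4 ship[1->2]=1 ship[0->1]=1 prod=4 -> [10 7 10]
Step 2: demand=4,sold=4 ship[1->2]=1 ship[0->1]=1 prod=4 -> [13 7 7]
Step 3: demand=4,sold=4 ship[1->2]=1 ship[0->1]=1 prod=4 -> [16 7 4]
Step 4: demand=4,sold=4 ship[1->2]=1 ship[0->1]=1 prod=4 -> [19 7 1]
Step 5: demand=4,sold=1 ship[1->2]=1 ship[0->1]=1 prod=4 -> [22 7 1]
Step 6: demand=4,sold=1 ship[1->2]=1 ship[0->1]=1 prod=4 -> [25 7 1]
Step 7: demand=4,sold=1 ship[1->2]=1 ship[0->1]=1 prod=4 -> [28 7 1]
Step 8: demand=4,sold=1 ship[1->2]=1 ship[0->1]=1 prod=4 -> [31 7 1]
Step 9: demand=4,sold=1 ship[1->2]=1 ship[0->1]=1 prod=4 -> [34 7 1]
Step 10: demand=4,sold=1 ship[1->2]=1 ship[0->1]=1 prod=4 -> [37 7 1]
Step 11: demand=4,sold=1 ship[1->2]=1 ship[0->1]=1 prod=4 -> [40 7 1]
Step 12: demand=4,sold=1 ship[1->2]=1 ship[0->1]=1 prod=4 -> [43 7 1]
First stockout at step 5

5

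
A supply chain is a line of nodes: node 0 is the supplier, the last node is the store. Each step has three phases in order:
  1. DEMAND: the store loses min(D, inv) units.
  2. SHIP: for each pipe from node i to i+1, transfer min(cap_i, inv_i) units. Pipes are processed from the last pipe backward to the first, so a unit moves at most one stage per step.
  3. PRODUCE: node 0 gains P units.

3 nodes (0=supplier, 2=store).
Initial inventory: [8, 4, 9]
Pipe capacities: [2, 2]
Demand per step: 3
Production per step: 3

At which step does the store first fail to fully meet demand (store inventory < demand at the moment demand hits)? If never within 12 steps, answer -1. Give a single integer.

Step 1: demand=3,sold=3 ship[1->2]=2 ship[0->1]=2 prod=3 -> [9 4 8]
Step 2: demand=3,sold=3 ship[1->2]=2 ship[0->1]=2 prod=3 -> [10 4 7]
Step 3: demand=3,sold=3 ship[1->2]=2 ship[0->1]=2 prod=3 -> [11 4 6]
Step 4: demand=3,sold=3 ship[1->2]=2 ship[0->1]=2 prod=3 -> [12 4 5]
Step 5: demand=3,sold=3 ship[1->2]=2 ship[0->1]=2 prod=3 -> [13 4 4]
Step 6: demand=3,sold=3 ship[1->2]=2 ship[0->1]=2 prod=3 -> [14 4 3]
Step 7: demand=3,sold=3 ship[1->2]=2 ship[0->1]=2 prod=3 -> [15 4 2]
Step 8: demand=3,sold=2 ship[1->2]=2 ship[0->1]=2 prod=3 -> [16 4 2]
Step 9: demand=3,sold=2 ship[1->2]=2 ship[0->1]=2 prod=3 -> [17 4 2]
Step 10: demand=3,sold=2 ship[1->2]=2 ship[0->1]=2 prod=3 -> [18 4 2]
Step 11: demand=3,sold=2 ship[1->2]=2 ship[0->1]=2 prod=3 -> [19 4 2]
Step 12: demand=3,sold=2 ship[1->2]=2 ship[0->1]=2 prod=3 -> [20 4 2]
First stockout at step 8

8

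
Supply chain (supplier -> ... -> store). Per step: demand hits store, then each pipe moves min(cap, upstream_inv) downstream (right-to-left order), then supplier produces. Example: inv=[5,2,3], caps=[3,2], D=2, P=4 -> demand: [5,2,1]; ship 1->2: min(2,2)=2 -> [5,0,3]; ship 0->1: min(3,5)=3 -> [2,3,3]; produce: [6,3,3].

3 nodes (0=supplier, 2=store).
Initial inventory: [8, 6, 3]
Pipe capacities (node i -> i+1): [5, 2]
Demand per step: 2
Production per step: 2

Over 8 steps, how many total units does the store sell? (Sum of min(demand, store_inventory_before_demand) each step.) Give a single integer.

Answer: 16

Derivation:
Step 1: sold=2 (running total=2) -> [5 9 3]
Step 2: sold=2 (running total=4) -> [2 12 3]
Step 3: sold=2 (running total=6) -> [2 12 3]
Step 4: sold=2 (running total=8) -> [2 12 3]
Step 5: sold=2 (running total=10) -> [2 12 3]
Step 6: sold=2 (running total=12) -> [2 12 3]
Step 7: sold=2 (running total=14) -> [2 12 3]
Step 8: sold=2 (running total=16) -> [2 12 3]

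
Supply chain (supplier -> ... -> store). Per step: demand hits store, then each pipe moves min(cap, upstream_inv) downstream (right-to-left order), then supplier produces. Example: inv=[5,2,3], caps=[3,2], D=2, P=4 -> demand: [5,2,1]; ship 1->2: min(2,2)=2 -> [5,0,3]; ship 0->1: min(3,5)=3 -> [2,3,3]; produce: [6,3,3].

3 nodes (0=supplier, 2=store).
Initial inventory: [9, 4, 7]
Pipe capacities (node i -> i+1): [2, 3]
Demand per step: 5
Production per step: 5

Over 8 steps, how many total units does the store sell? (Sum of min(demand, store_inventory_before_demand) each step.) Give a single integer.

Step 1: sold=5 (running total=5) -> [12 3 5]
Step 2: sold=5 (running total=10) -> [15 2 3]
Step 3: sold=3 (running total=13) -> [18 2 2]
Step 4: sold=2 (running total=15) -> [21 2 2]
Step 5: sold=2 (running total=17) -> [24 2 2]
Step 6: sold=2 (running total=19) -> [27 2 2]
Step 7: sold=2 (running total=21) -> [30 2 2]
Step 8: sold=2 (running total=23) -> [33 2 2]

Answer: 23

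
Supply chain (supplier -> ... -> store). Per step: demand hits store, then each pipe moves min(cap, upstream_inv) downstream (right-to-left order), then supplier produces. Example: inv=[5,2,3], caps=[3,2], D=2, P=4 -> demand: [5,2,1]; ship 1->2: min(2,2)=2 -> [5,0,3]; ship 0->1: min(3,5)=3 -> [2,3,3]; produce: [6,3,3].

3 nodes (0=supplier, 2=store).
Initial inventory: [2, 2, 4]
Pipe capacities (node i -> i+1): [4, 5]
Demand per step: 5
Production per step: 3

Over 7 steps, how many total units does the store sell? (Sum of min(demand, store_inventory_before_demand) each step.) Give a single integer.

Answer: 20

Derivation:
Step 1: sold=4 (running total=4) -> [3 2 2]
Step 2: sold=2 (running total=6) -> [3 3 2]
Step 3: sold=2 (running total=8) -> [3 3 3]
Step 4: sold=3 (running total=11) -> [3 3 3]
Step 5: sold=3 (running total=14) -> [3 3 3]
Step 6: sold=3 (running total=17) -> [3 3 3]
Step 7: sold=3 (running total=20) -> [3 3 3]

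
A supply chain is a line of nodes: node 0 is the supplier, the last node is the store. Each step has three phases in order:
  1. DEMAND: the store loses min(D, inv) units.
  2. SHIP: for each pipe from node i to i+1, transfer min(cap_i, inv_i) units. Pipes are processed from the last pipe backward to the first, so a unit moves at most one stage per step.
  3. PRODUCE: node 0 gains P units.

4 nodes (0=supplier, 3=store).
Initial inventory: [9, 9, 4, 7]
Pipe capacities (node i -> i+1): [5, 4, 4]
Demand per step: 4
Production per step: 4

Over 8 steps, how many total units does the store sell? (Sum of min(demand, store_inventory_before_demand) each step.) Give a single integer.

Answer: 32

Derivation:
Step 1: sold=4 (running total=4) -> [8 10 4 7]
Step 2: sold=4 (running total=8) -> [7 11 4 7]
Step 3: sold=4 (running total=12) -> [6 12 4 7]
Step 4: sold=4 (running total=16) -> [5 13 4 7]
Step 5: sold=4 (running total=20) -> [4 14 4 7]
Step 6: sold=4 (running total=24) -> [4 14 4 7]
Step 7: sold=4 (running total=28) -> [4 14 4 7]
Step 8: sold=4 (running total=32) -> [4 14 4 7]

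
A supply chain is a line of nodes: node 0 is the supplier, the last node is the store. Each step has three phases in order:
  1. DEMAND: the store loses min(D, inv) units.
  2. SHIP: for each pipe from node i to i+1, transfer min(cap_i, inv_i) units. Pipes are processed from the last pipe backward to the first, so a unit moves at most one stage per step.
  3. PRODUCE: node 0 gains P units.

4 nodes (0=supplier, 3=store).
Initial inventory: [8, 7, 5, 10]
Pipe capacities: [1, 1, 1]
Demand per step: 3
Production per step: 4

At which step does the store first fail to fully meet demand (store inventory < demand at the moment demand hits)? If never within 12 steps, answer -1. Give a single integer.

Step 1: demand=3,sold=3 ship[2->3]=1 ship[1->2]=1 ship[0->1]=1 prod=4 -> [11 7 5 8]
Step 2: demand=3,sold=3 ship[2->3]=1 ship[1->2]=1 ship[0->1]=1 prod=4 -> [14 7 5 6]
Step 3: demand=3,sold=3 ship[2->3]=1 ship[1->2]=1 ship[0->1]=1 prod=4 -> [17 7 5 4]
Step 4: demand=3,sold=3 ship[2->3]=1 ship[1->2]=1 ship[0->1]=1 prod=4 -> [20 7 5 2]
Step 5: demand=3,sold=2 ship[2->3]=1 ship[1->2]=1 ship[0->1]=1 prod=4 -> [23 7 5 1]
Step 6: demand=3,sold=1 ship[2->3]=1 ship[1->2]=1 ship[0->1]=1 prod=4 -> [26 7 5 1]
Step 7: demand=3,sold=1 ship[2->3]=1 ship[1->2]=1 ship[0->1]=1 prod=4 -> [29 7 5 1]
Step 8: demand=3,sold=1 ship[2->3]=1 ship[1->2]=1 ship[0->1]=1 prod=4 -> [32 7 5 1]
Step 9: demand=3,sold=1 ship[2->3]=1 ship[1->2]=1 ship[0->1]=1 prod=4 -> [35 7 5 1]
Step 10: demand=3,sold=1 ship[2->3]=1 ship[1->2]=1 ship[0->1]=1 prod=4 -> [38 7 5 1]
Step 11: demand=3,sold=1 ship[2->3]=1 ship[1->2]=1 ship[0->1]=1 prod=4 -> [41 7 5 1]
Step 12: demand=3,sold=1 ship[2->3]=1 ship[1->2]=1 ship[0->1]=1 prod=4 -> [44 7 5 1]
First stockout at step 5

5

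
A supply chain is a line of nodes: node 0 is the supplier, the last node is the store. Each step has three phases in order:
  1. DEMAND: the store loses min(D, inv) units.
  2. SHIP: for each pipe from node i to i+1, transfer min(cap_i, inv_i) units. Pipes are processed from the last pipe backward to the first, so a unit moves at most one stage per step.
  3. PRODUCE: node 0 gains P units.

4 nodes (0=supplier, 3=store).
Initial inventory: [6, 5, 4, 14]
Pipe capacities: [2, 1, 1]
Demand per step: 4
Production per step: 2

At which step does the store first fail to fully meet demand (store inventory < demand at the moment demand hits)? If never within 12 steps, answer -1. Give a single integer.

Step 1: demand=4,sold=4 ship[2->3]=1 ship[1->2]=1 ship[0->1]=2 prod=2 -> [6 6 4 11]
Step 2: demand=4,sold=4 ship[2->3]=1 ship[1->2]=1 ship[0->1]=2 prod=2 -> [6 7 4 8]
Step 3: demand=4,sold=4 ship[2->3]=1 ship[1->2]=1 ship[0->1]=2 prod=2 -> [6 8 4 5]
Step 4: demand=4,sold=4 ship[2->3]=1 ship[1->2]=1 ship[0->1]=2 prod=2 -> [6 9 4 2]
Step 5: demand=4,sold=2 ship[2->3]=1 ship[1->2]=1 ship[0->1]=2 prod=2 -> [6 10 4 1]
Step 6: demand=4,sold=1 ship[2->3]=1 ship[1->2]=1 ship[0->1]=2 prod=2 -> [6 11 4 1]
Step 7: demand=4,sold=1 ship[2->3]=1 ship[1->2]=1 ship[0->1]=2 prod=2 -> [6 12 4 1]
Step 8: demand=4,sold=1 ship[2->3]=1 ship[1->2]=1 ship[0->1]=2 prod=2 -> [6 13 4 1]
Step 9: demand=4,sold=1 ship[2->3]=1 ship[1->2]=1 ship[0->1]=2 prod=2 -> [6 14 4 1]
Step 10: demand=4,sold=1 ship[2->3]=1 ship[1->2]=1 ship[0->1]=2 prod=2 -> [6 15 4 1]
Step 11: demand=4,sold=1 ship[2->3]=1 ship[1->2]=1 ship[0->1]=2 prod=2 -> [6 16 4 1]
Step 12: demand=4,sold=1 ship[2->3]=1 ship[1->2]=1 ship[0->1]=2 prod=2 -> [6 17 4 1]
First stockout at step 5

5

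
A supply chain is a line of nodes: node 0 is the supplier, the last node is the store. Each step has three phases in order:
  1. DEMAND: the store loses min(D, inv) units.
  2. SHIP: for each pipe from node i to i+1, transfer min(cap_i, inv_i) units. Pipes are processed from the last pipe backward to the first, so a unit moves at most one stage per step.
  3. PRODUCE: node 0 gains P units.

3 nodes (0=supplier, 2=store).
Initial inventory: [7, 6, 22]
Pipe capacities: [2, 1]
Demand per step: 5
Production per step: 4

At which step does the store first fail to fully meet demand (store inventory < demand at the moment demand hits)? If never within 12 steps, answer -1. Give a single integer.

Step 1: demand=5,sold=5 ship[1->2]=1 ship[0->1]=2 prod=4 -> [9 7 18]
Step 2: demand=5,sold=5 ship[1->2]=1 ship[0->1]=2 prod=4 -> [11 8 14]
Step 3: demand=5,sold=5 ship[1->2]=1 ship[0->1]=2 prod=4 -> [13 9 10]
Step 4: demand=5,sold=5 ship[1->2]=1 ship[0->1]=2 prod=4 -> [15 10 6]
Step 5: demand=5,sold=5 ship[1->2]=1 ship[0->1]=2 prod=4 -> [17 11 2]
Step 6: demand=5,sold=2 ship[1->2]=1 ship[0->1]=2 prod=4 -> [19 12 1]
Step 7: demand=5,sold=1 ship[1->2]=1 ship[0->1]=2 prod=4 -> [21 13 1]
Step 8: demand=5,sold=1 ship[1->2]=1 ship[0->1]=2 prod=4 -> [23 14 1]
Step 9: demand=5,sold=1 ship[1->2]=1 ship[0->1]=2 prod=4 -> [25 15 1]
Step 10: demand=5,sold=1 ship[1->2]=1 ship[0->1]=2 prod=4 -> [27 16 1]
Step 11: demand=5,sold=1 ship[1->2]=1 ship[0->1]=2 prod=4 -> [29 17 1]
Step 12: demand=5,sold=1 ship[1->2]=1 ship[0->1]=2 prod=4 -> [31 18 1]
First stockout at step 6

6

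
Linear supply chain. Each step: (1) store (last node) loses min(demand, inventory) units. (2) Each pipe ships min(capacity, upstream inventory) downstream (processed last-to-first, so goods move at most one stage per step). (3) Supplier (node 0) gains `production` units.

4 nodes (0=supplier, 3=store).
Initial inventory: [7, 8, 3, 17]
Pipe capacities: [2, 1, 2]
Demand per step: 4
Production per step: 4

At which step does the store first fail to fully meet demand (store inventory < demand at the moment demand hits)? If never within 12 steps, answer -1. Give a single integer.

Step 1: demand=4,sold=4 ship[2->3]=2 ship[1->2]=1 ship[0->1]=2 prod=4 -> [9 9 2 15]
Step 2: demand=4,sold=4 ship[2->3]=2 ship[1->2]=1 ship[0->1]=2 prod=4 -> [11 10 1 13]
Step 3: demand=4,sold=4 ship[2->3]=1 ship[1->2]=1 ship[0->1]=2 prod=4 -> [13 11 1 10]
Step 4: demand=4,sold=4 ship[2->3]=1 ship[1->2]=1 ship[0->1]=2 prod=4 -> [15 12 1 7]
Step 5: demand=4,sold=4 ship[2->3]=1 ship[1->2]=1 ship[0->1]=2 prod=4 -> [17 13 1 4]
Step 6: demand=4,sold=4 ship[2->3]=1 ship[1->2]=1 ship[0->1]=2 prod=4 -> [19 14 1 1]
Step 7: demand=4,sold=1 ship[2->3]=1 ship[1->2]=1 ship[0->1]=2 prod=4 -> [21 15 1 1]
Step 8: demand=4,sold=1 ship[2->3]=1 ship[1->2]=1 ship[0->1]=2 prod=4 -> [23 16 1 1]
Step 9: demand=4,sold=1 ship[2->3]=1 ship[1->2]=1 ship[0->1]=2 prod=4 -> [25 17 1 1]
Step 10: demand=4,sold=1 ship[2->3]=1 ship[1->2]=1 ship[0->1]=2 prod=4 -> [27 18 1 1]
Step 11: demand=4,sold=1 ship[2->3]=1 ship[1->2]=1 ship[0->1]=2 prod=4 -> [29 19 1 1]
Step 12: demand=4,sold=1 ship[2->3]=1 ship[1->2]=1 ship[0->1]=2 prod=4 -> [31 20 1 1]
First stockout at step 7

7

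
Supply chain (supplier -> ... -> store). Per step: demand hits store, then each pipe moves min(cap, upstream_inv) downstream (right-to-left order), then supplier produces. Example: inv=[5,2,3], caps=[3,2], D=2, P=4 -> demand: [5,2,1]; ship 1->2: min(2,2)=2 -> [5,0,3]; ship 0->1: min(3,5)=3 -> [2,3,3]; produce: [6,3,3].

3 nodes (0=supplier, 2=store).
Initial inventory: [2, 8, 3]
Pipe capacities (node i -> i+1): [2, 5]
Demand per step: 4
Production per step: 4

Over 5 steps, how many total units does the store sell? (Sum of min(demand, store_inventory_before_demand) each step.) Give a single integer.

Step 1: sold=3 (running total=3) -> [4 5 5]
Step 2: sold=4 (running total=7) -> [6 2 6]
Step 3: sold=4 (running total=11) -> [8 2 4]
Step 4: sold=4 (running total=15) -> [10 2 2]
Step 5: sold=2 (running total=17) -> [12 2 2]

Answer: 17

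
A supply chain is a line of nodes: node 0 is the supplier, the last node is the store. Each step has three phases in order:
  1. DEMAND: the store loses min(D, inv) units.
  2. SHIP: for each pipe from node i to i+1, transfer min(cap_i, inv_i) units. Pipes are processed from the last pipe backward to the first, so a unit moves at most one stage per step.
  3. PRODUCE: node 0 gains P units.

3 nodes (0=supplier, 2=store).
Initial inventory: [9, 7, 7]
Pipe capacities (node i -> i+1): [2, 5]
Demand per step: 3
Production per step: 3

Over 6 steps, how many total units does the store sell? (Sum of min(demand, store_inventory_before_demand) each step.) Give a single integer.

Answer: 18

Derivation:
Step 1: sold=3 (running total=3) -> [10 4 9]
Step 2: sold=3 (running total=6) -> [11 2 10]
Step 3: sold=3 (running total=9) -> [12 2 9]
Step 4: sold=3 (running total=12) -> [13 2 8]
Step 5: sold=3 (running total=15) -> [14 2 7]
Step 6: sold=3 (running total=18) -> [15 2 6]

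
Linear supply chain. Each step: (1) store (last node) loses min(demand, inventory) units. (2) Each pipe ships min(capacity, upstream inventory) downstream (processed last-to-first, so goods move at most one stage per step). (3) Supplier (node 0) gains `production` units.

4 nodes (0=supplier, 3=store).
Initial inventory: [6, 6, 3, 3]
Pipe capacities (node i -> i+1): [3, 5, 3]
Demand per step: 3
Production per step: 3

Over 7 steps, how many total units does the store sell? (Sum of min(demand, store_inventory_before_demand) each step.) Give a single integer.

Answer: 21

Derivation:
Step 1: sold=3 (running total=3) -> [6 4 5 3]
Step 2: sold=3 (running total=6) -> [6 3 6 3]
Step 3: sold=3 (running total=9) -> [6 3 6 3]
Step 4: sold=3 (running total=12) -> [6 3 6 3]
Step 5: sold=3 (running total=15) -> [6 3 6 3]
Step 6: sold=3 (running total=18) -> [6 3 6 3]
Step 7: sold=3 (running total=21) -> [6 3 6 3]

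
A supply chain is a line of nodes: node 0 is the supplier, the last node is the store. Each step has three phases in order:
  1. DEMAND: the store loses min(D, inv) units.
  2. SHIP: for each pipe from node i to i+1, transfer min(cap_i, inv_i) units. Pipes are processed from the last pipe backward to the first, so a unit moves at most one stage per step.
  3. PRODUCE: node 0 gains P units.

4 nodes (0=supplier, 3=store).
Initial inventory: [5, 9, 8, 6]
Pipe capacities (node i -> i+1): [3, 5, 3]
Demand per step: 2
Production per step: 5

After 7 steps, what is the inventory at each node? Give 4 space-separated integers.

Step 1: demand=2,sold=2 ship[2->3]=3 ship[1->2]=5 ship[0->1]=3 prod=5 -> inv=[7 7 10 7]
Step 2: demand=2,sold=2 ship[2->3]=3 ship[1->2]=5 ship[0->1]=3 prod=5 -> inv=[9 5 12 8]
Step 3: demand=2,sold=2 ship[2->3]=3 ship[1->2]=5 ship[0->1]=3 prod=5 -> inv=[11 3 14 9]
Step 4: demand=2,sold=2 ship[2->3]=3 ship[1->2]=3 ship[0->1]=3 prod=5 -> inv=[13 3 14 10]
Step 5: demand=2,sold=2 ship[2->3]=3 ship[1->2]=3 ship[0->1]=3 prod=5 -> inv=[15 3 14 11]
Step 6: demand=2,sold=2 ship[2->3]=3 ship[1->2]=3 ship[0->1]=3 prod=5 -> inv=[17 3 14 12]
Step 7: demand=2,sold=2 ship[2->3]=3 ship[1->2]=3 ship[0->1]=3 prod=5 -> inv=[19 3 14 13]

19 3 14 13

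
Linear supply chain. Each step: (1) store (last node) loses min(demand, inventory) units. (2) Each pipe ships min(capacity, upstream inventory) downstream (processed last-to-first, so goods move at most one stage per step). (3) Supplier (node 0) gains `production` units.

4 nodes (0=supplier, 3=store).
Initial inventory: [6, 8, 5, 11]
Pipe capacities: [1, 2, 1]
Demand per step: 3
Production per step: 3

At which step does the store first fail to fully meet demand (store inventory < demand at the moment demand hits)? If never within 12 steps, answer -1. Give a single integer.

Step 1: demand=3,sold=3 ship[2->3]=1 ship[1->2]=2 ship[0->1]=1 prod=3 -> [8 7 6 9]
Step 2: demand=3,sold=3 ship[2->3]=1 ship[1->2]=2 ship[0->1]=1 prod=3 -> [10 6 7 7]
Step 3: demand=3,sold=3 ship[2->3]=1 ship[1->2]=2 ship[0->1]=1 prod=3 -> [12 5 8 5]
Step 4: demand=3,sold=3 ship[2->3]=1 ship[1->2]=2 ship[0->1]=1 prod=3 -> [14 4 9 3]
Step 5: demand=3,sold=3 ship[2->3]=1 ship[1->2]=2 ship[0->1]=1 prod=3 -> [16 3 10 1]
Step 6: demand=3,sold=1 ship[2->3]=1 ship[1->2]=2 ship[0->1]=1 prod=3 -> [18 2 11 1]
Step 7: demand=3,sold=1 ship[2->3]=1 ship[1->2]=2 ship[0->1]=1 prod=3 -> [20 1 12 1]
Step 8: demand=3,sold=1 ship[2->3]=1 ship[1->2]=1 ship[0->1]=1 prod=3 -> [22 1 12 1]
Step 9: demand=3,sold=1 ship[2->3]=1 ship[1->2]=1 ship[0->1]=1 prod=3 -> [24 1 12 1]
Step 10: demand=3,sold=1 ship[2->3]=1 ship[1->2]=1 ship[0->1]=1 prod=3 -> [26 1 12 1]
Step 11: demand=3,sold=1 ship[2->3]=1 ship[1->2]=1 ship[0->1]=1 prod=3 -> [28 1 12 1]
Step 12: demand=3,sold=1 ship[2->3]=1 ship[1->2]=1 ship[0->1]=1 prod=3 -> [30 1 12 1]
First stockout at step 6

6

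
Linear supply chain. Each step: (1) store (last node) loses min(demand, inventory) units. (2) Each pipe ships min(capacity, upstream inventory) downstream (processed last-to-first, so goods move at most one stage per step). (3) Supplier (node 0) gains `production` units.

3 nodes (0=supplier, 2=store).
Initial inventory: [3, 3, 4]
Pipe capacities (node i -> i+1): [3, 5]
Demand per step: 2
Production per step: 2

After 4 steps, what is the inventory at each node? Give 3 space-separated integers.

Step 1: demand=2,sold=2 ship[1->2]=3 ship[0->1]=3 prod=2 -> inv=[2 3 5]
Step 2: demand=2,sold=2 ship[1->2]=3 ship[0->1]=2 prod=2 -> inv=[2 2 6]
Step 3: demand=2,sold=2 ship[1->2]=2 ship[0->1]=2 prod=2 -> inv=[2 2 6]
Step 4: demand=2,sold=2 ship[1->2]=2 ship[0->1]=2 prod=2 -> inv=[2 2 6]

2 2 6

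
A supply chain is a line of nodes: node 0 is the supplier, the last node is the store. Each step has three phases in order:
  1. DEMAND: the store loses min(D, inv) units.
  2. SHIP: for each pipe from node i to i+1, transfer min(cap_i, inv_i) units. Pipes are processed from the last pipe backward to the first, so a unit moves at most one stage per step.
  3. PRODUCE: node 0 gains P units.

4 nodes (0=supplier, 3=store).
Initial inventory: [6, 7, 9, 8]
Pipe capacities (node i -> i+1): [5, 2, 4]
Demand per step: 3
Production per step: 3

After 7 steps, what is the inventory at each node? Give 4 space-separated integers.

Step 1: demand=3,sold=3 ship[2->3]=4 ship[1->2]=2 ship[0->1]=5 prod=3 -> inv=[4 10 7 9]
Step 2: demand=3,sold=3 ship[2->3]=4 ship[1->2]=2 ship[0->1]=4 prod=3 -> inv=[3 12 5 10]
Step 3: demand=3,sold=3 ship[2->3]=4 ship[1->2]=2 ship[0->1]=3 prod=3 -> inv=[3 13 3 11]
Step 4: demand=3,sold=3 ship[2->3]=3 ship[1->2]=2 ship[0->1]=3 prod=3 -> inv=[3 14 2 11]
Step 5: demand=3,sold=3 ship[2->3]=2 ship[1->2]=2 ship[0->1]=3 prod=3 -> inv=[3 15 2 10]
Step 6: demand=3,sold=3 ship[2->3]=2 ship[1->2]=2 ship[0->1]=3 prod=3 -> inv=[3 16 2 9]
Step 7: demand=3,sold=3 ship[2->3]=2 ship[1->2]=2 ship[0->1]=3 prod=3 -> inv=[3 17 2 8]

3 17 2 8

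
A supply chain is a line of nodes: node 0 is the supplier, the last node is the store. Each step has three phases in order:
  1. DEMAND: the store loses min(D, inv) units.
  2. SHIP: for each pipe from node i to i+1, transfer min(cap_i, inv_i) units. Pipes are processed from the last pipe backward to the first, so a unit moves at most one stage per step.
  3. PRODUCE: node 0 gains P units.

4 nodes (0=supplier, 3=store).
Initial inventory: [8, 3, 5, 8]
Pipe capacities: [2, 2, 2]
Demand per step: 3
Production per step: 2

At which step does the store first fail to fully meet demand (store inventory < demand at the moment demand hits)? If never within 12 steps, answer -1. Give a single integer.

Step 1: demand=3,sold=3 ship[2->3]=2 ship[1->2]=2 ship[0->1]=2 prod=2 -> [8 3 5 7]
Step 2: demand=3,sold=3 ship[2->3]=2 ship[1->2]=2 ship[0->1]=2 prod=2 -> [8 3 5 6]
Step 3: demand=3,sold=3 ship[2->3]=2 ship[1->2]=2 ship[0->1]=2 prod=2 -> [8 3 5 5]
Step 4: demand=3,sold=3 ship[2->3]=2 ship[1->2]=2 ship[0->1]=2 prod=2 -> [8 3 5 4]
Step 5: demand=3,sold=3 ship[2->3]=2 ship[1->2]=2 ship[0->1]=2 prod=2 -> [8 3 5 3]
Step 6: demand=3,sold=3 ship[2->3]=2 ship[1->2]=2 ship[0->1]=2 prod=2 -> [8 3 5 2]
Step 7: demand=3,sold=2 ship[2->3]=2 ship[1->2]=2 ship[0->1]=2 prod=2 -> [8 3 5 2]
Step 8: demand=3,sold=2 ship[2->3]=2 ship[1->2]=2 ship[0->1]=2 prod=2 -> [8 3 5 2]
Step 9: demand=3,sold=2 ship[2->3]=2 ship[1->2]=2 ship[0->1]=2 prod=2 -> [8 3 5 2]
Step 10: demand=3,sold=2 ship[2->3]=2 ship[1->2]=2 ship[0->1]=2 prod=2 -> [8 3 5 2]
Step 11: demand=3,sold=2 ship[2->3]=2 ship[1->2]=2 ship[0->1]=2 prod=2 -> [8 3 5 2]
Step 12: demand=3,sold=2 ship[2->3]=2 ship[1->2]=2 ship[0->1]=2 prod=2 -> [8 3 5 2]
First stockout at step 7

7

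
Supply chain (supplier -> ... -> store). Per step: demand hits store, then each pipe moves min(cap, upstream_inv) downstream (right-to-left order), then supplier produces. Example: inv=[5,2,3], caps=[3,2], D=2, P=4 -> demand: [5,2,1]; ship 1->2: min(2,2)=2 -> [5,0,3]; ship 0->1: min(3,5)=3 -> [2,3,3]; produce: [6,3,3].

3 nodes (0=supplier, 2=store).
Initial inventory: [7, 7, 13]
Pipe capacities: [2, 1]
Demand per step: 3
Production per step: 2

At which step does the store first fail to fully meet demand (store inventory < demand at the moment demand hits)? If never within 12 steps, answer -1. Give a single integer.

Step 1: demand=3,sold=3 ship[1->2]=1 ship[0->1]=2 prod=2 -> [7 8 11]
Step 2: demand=3,sold=3 ship[1->2]=1 ship[0->1]=2 prod=2 -> [7 9 9]
Step 3: demand=3,sold=3 ship[1->2]=1 ship[0->1]=2 prod=2 -> [7 10 7]
Step 4: demand=3,sold=3 ship[1->2]=1 ship[0->1]=2 prod=2 -> [7 11 5]
Step 5: demand=3,sold=3 ship[1->2]=1 ship[0->1]=2 prod=2 -> [7 12 3]
Step 6: demand=3,sold=3 ship[1->2]=1 ship[0->1]=2 prod=2 -> [7 13 1]
Step 7: demand=3,sold=1 ship[1->2]=1 ship[0->1]=2 prod=2 -> [7 14 1]
Step 8: demand=3,sold=1 ship[1->2]=1 ship[0->1]=2 prod=2 -> [7 15 1]
Step 9: demand=3,sold=1 ship[1->2]=1 ship[0->1]=2 prod=2 -> [7 16 1]
Step 10: demand=3,sold=1 ship[1->2]=1 ship[0->1]=2 prod=2 -> [7 17 1]
Step 11: demand=3,sold=1 ship[1->2]=1 ship[0->1]=2 prod=2 -> [7 18 1]
Step 12: demand=3,sold=1 ship[1->2]=1 ship[0->1]=2 prod=2 -> [7 19 1]
First stockout at step 7

7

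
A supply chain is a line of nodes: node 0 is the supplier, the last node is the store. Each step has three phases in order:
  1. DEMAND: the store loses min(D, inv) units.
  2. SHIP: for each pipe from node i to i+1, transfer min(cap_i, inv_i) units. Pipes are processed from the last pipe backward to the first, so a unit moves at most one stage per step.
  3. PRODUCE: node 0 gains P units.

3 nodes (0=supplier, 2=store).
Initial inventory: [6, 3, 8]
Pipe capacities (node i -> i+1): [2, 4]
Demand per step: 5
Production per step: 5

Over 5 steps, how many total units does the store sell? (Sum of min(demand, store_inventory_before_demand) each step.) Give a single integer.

Step 1: sold=5 (running total=5) -> [9 2 6]
Step 2: sold=5 (running total=10) -> [12 2 3]
Step 3: sold=3 (running total=13) -> [15 2 2]
Step 4: sold=2 (running total=15) -> [18 2 2]
Step 5: sold=2 (running total=17) -> [21 2 2]

Answer: 17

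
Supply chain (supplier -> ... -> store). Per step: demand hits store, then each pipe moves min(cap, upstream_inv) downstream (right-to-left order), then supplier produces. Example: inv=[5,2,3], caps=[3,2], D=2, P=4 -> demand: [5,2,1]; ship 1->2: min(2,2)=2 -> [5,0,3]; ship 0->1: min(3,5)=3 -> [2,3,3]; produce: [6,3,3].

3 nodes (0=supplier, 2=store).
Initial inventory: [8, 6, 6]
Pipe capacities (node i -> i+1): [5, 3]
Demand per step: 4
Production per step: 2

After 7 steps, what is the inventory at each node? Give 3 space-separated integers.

Step 1: demand=4,sold=4 ship[1->2]=3 ship[0->1]=5 prod=2 -> inv=[5 8 5]
Step 2: demand=4,sold=4 ship[1->2]=3 ship[0->1]=5 prod=2 -> inv=[2 10 4]
Step 3: demand=4,sold=4 ship[1->2]=3 ship[0->1]=2 prod=2 -> inv=[2 9 3]
Step 4: demand=4,sold=3 ship[1->2]=3 ship[0->1]=2 prod=2 -> inv=[2 8 3]
Step 5: demand=4,sold=3 ship[1->2]=3 ship[0->1]=2 prod=2 -> inv=[2 7 3]
Step 6: demand=4,sold=3 ship[1->2]=3 ship[0->1]=2 prod=2 -> inv=[2 6 3]
Step 7: demand=4,sold=3 ship[1->2]=3 ship[0->1]=2 prod=2 -> inv=[2 5 3]

2 5 3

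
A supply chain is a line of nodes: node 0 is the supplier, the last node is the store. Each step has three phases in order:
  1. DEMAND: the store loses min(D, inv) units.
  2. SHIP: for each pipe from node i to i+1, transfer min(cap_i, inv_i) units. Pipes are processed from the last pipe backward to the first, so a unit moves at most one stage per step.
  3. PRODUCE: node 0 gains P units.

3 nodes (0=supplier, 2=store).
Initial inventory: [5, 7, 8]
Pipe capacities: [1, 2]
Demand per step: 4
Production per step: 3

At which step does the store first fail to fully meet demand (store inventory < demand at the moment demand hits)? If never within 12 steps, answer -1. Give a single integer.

Step 1: demand=4,sold=4 ship[1->2]=2 ship[0->1]=1 prod=3 -> [7 6 6]
Step 2: demand=4,sold=4 ship[1->2]=2 ship[0->1]=1 prod=3 -> [9 5 4]
Step 3: demand=4,sold=4 ship[1->2]=2 ship[0->1]=1 prod=3 -> [11 4 2]
Step 4: demand=4,sold=2 ship[1->2]=2 ship[0->1]=1 prod=3 -> [13 3 2]
Step 5: demand=4,sold=2 ship[1->2]=2 ship[0->1]=1 prod=3 -> [15 2 2]
Step 6: demand=4,sold=2 ship[1->2]=2 ship[0->1]=1 prod=3 -> [17 1 2]
Step 7: demand=4,sold=2 ship[1->2]=1 ship[0->1]=1 prod=3 -> [19 1 1]
Step 8: demand=4,sold=1 ship[1->2]=1 ship[0->1]=1 prod=3 -> [21 1 1]
Step 9: demand=4,sold=1 ship[1->2]=1 ship[0->1]=1 prod=3 -> [23 1 1]
Step 10: demand=4,sold=1 ship[1->2]=1 ship[0->1]=1 prod=3 -> [25 1 1]
Step 11: demand=4,sold=1 ship[1->2]=1 ship[0->1]=1 prod=3 -> [27 1 1]
Step 12: demand=4,sold=1 ship[1->2]=1 ship[0->1]=1 prod=3 -> [29 1 1]
First stockout at step 4

4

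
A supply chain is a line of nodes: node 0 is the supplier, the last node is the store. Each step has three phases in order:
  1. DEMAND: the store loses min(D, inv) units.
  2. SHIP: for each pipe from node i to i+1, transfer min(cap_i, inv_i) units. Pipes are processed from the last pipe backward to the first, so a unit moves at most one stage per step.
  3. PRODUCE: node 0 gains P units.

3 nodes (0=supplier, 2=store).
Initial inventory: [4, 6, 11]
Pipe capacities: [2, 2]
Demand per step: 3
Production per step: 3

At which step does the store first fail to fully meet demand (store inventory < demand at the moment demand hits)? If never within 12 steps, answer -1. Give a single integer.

Step 1: demand=3,sold=3 ship[1->2]=2 ship[0->1]=2 prod=3 -> [5 6 10]
Step 2: demand=3,sold=3 ship[1->2]=2 ship[0->1]=2 prod=3 -> [6 6 9]
Step 3: demand=3,sold=3 ship[1->2]=2 ship[0->1]=2 prod=3 -> [7 6 8]
Step 4: demand=3,sold=3 ship[1->2]=2 ship[0->1]=2 prod=3 -> [8 6 7]
Step 5: demand=3,sold=3 ship[1->2]=2 ship[0->1]=2 prod=3 -> [9 6 6]
Step 6: demand=3,sold=3 ship[1->2]=2 ship[0->1]=2 prod=3 -> [10 6 5]
Step 7: demand=3,sold=3 ship[1->2]=2 ship[0->1]=2 prod=3 -> [11 6 4]
Step 8: demand=3,sold=3 ship[1->2]=2 ship[0->1]=2 prod=3 -> [12 6 3]
Step 9: demand=3,sold=3 ship[1->2]=2 ship[0->1]=2 prod=3 -> [13 6 2]
Step 10: demand=3,sold=2 ship[1->2]=2 ship[0->1]=2 prod=3 -> [14 6 2]
Step 11: demand=3,sold=2 ship[1->2]=2 ship[0->1]=2 prod=3 -> [15 6 2]
Step 12: demand=3,sold=2 ship[1->2]=2 ship[0->1]=2 prod=3 -> [16 6 2]
First stockout at step 10

10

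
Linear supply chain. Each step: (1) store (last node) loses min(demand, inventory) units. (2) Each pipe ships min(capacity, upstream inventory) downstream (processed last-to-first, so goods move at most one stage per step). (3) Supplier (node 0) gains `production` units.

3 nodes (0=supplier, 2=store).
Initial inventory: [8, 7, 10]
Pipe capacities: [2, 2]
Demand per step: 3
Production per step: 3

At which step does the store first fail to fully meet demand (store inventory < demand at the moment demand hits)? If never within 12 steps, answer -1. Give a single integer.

Step 1: demand=3,sold=3 ship[1->2]=2 ship[0->1]=2 prod=3 -> [9 7 9]
Step 2: demand=3,sold=3 ship[1->2]=2 ship[0->1]=2 prod=3 -> [10 7 8]
Step 3: demand=3,sold=3 ship[1->2]=2 ship[0->1]=2 prod=3 -> [11 7 7]
Step 4: demand=3,sold=3 ship[1->2]=2 ship[0->1]=2 prod=3 -> [12 7 6]
Step 5: demand=3,sold=3 ship[1->2]=2 ship[0->1]=2 prod=3 -> [13 7 5]
Step 6: demand=3,sold=3 ship[1->2]=2 ship[0->1]=2 prod=3 -> [14 7 4]
Step 7: demand=3,sold=3 ship[1->2]=2 ship[0->1]=2 prod=3 -> [15 7 3]
Step 8: demand=3,sold=3 ship[1->2]=2 ship[0->1]=2 prod=3 -> [16 7 2]
Step 9: demand=3,sold=2 ship[1->2]=2 ship[0->1]=2 prod=3 -> [17 7 2]
Step 10: demand=3,sold=2 ship[1->2]=2 ship[0->1]=2 prod=3 -> [18 7 2]
Step 11: demand=3,sold=2 ship[1->2]=2 ship[0->1]=2 prod=3 -> [19 7 2]
Step 12: demand=3,sold=2 ship[1->2]=2 ship[0->1]=2 prod=3 -> [20 7 2]
First stockout at step 9

9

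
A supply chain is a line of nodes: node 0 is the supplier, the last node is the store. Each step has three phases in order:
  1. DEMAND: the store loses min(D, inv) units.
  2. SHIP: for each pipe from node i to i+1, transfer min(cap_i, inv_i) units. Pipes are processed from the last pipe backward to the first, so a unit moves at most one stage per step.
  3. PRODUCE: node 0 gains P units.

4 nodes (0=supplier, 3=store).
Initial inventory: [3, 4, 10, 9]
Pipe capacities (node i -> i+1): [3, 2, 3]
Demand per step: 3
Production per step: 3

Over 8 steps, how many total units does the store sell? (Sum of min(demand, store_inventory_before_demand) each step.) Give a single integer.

Step 1: sold=3 (running total=3) -> [3 5 9 9]
Step 2: sold=3 (running total=6) -> [3 6 8 9]
Step 3: sold=3 (running total=9) -> [3 7 7 9]
Step 4: sold=3 (running total=12) -> [3 8 6 9]
Step 5: sold=3 (running total=15) -> [3 9 5 9]
Step 6: sold=3 (running total=18) -> [3 10 4 9]
Step 7: sold=3 (running total=21) -> [3 11 3 9]
Step 8: sold=3 (running total=24) -> [3 12 2 9]

Answer: 24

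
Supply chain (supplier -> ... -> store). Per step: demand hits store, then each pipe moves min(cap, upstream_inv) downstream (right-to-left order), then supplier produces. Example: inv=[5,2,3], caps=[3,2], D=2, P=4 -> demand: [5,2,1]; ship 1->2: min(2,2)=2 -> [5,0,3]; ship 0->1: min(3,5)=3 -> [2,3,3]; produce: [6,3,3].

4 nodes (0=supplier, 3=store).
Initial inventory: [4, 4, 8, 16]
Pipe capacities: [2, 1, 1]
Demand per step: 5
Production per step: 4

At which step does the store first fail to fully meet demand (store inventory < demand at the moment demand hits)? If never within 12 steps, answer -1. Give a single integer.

Step 1: demand=5,sold=5 ship[2->3]=1 ship[1->2]=1 ship[0->1]=2 prod=4 -> [6 5 8 12]
Step 2: demand=5,sold=5 ship[2->3]=1 ship[1->2]=1 ship[0->1]=2 prod=4 -> [8 6 8 8]
Step 3: demand=5,sold=5 ship[2->3]=1 ship[1->2]=1 ship[0->1]=2 prod=4 -> [10 7 8 4]
Step 4: demand=5,sold=4 ship[2->3]=1 ship[1->2]=1 ship[0->1]=2 prod=4 -> [12 8 8 1]
Step 5: demand=5,sold=1 ship[2->3]=1 ship[1->2]=1 ship[0->1]=2 prod=4 -> [14 9 8 1]
Step 6: demand=5,sold=1 ship[2->3]=1 ship[1->2]=1 ship[0->1]=2 prod=4 -> [16 10 8 1]
Step 7: demand=5,sold=1 ship[2->3]=1 ship[1->2]=1 ship[0->1]=2 prod=4 -> [18 11 8 1]
Step 8: demand=5,sold=1 ship[2->3]=1 ship[1->2]=1 ship[0->1]=2 prod=4 -> [20 12 8 1]
Step 9: demand=5,sold=1 ship[2->3]=1 ship[1->2]=1 ship[0->1]=2 prod=4 -> [22 13 8 1]
Step 10: demand=5,sold=1 ship[2->3]=1 ship[1->2]=1 ship[0->1]=2 prod=4 -> [24 14 8 1]
Step 11: demand=5,sold=1 ship[2->3]=1 ship[1->2]=1 ship[0->1]=2 prod=4 -> [26 15 8 1]
Step 12: demand=5,sold=1 ship[2->3]=1 ship[1->2]=1 ship[0->1]=2 prod=4 -> [28 16 8 1]
First stockout at step 4

4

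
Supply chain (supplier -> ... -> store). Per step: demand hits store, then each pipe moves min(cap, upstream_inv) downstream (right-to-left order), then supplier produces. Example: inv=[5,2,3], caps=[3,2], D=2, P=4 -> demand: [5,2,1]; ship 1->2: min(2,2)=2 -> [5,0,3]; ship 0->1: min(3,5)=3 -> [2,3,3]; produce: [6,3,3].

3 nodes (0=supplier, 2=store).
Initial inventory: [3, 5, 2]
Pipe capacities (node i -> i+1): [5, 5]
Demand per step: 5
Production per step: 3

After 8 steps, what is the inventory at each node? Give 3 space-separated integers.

Step 1: demand=5,sold=2 ship[1->2]=5 ship[0->1]=3 prod=3 -> inv=[3 3 5]
Step 2: demand=5,sold=5 ship[1->2]=3 ship[0->1]=3 prod=3 -> inv=[3 3 3]
Step 3: demand=5,sold=3 ship[1->2]=3 ship[0->1]=3 prod=3 -> inv=[3 3 3]
Step 4: demand=5,sold=3 ship[1->2]=3 ship[0->1]=3 prod=3 -> inv=[3 3 3]
Step 5: demand=5,sold=3 ship[1->2]=3 ship[0->1]=3 prod=3 -> inv=[3 3 3]
Step 6: demand=5,sold=3 ship[1->2]=3 ship[0->1]=3 prod=3 -> inv=[3 3 3]
Step 7: demand=5,sold=3 ship[1->2]=3 ship[0->1]=3 prod=3 -> inv=[3 3 3]
Step 8: demand=5,sold=3 ship[1->2]=3 ship[0->1]=3 prod=3 -> inv=[3 3 3]

3 3 3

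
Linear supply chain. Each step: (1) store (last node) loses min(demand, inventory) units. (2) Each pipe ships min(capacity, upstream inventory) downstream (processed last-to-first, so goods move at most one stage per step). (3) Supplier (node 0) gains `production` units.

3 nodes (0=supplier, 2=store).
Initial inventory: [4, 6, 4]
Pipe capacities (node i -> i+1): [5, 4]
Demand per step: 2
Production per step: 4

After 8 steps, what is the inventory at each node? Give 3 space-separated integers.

Step 1: demand=2,sold=2 ship[1->2]=4 ship[0->1]=4 prod=4 -> inv=[4 6 6]
Step 2: demand=2,sold=2 ship[1->2]=4 ship[0->1]=4 prod=4 -> inv=[4 6 8]
Step 3: demand=2,sold=2 ship[1->2]=4 ship[0->1]=4 prod=4 -> inv=[4 6 10]
Step 4: demand=2,sold=2 ship[1->2]=4 ship[0->1]=4 prod=4 -> inv=[4 6 12]
Step 5: demand=2,sold=2 ship[1->2]=4 ship[0->1]=4 prod=4 -> inv=[4 6 14]
Step 6: demand=2,sold=2 ship[1->2]=4 ship[0->1]=4 prod=4 -> inv=[4 6 16]
Step 7: demand=2,sold=2 ship[1->2]=4 ship[0->1]=4 prod=4 -> inv=[4 6 18]
Step 8: demand=2,sold=2 ship[1->2]=4 ship[0->1]=4 prod=4 -> inv=[4 6 20]

4 6 20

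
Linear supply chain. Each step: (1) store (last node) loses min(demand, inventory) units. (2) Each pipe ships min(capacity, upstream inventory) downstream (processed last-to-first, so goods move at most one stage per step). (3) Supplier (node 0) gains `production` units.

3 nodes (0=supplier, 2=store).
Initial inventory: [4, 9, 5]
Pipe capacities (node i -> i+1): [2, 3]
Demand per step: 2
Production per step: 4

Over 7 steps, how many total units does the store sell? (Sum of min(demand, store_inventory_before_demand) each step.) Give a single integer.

Answer: 14

Derivation:
Step 1: sold=2 (running total=2) -> [6 8 6]
Step 2: sold=2 (running total=4) -> [8 7 7]
Step 3: sold=2 (running total=6) -> [10 6 8]
Step 4: sold=2 (running total=8) -> [12 5 9]
Step 5: sold=2 (running total=10) -> [14 4 10]
Step 6: sold=2 (running total=12) -> [16 3 11]
Step 7: sold=2 (running total=14) -> [18 2 12]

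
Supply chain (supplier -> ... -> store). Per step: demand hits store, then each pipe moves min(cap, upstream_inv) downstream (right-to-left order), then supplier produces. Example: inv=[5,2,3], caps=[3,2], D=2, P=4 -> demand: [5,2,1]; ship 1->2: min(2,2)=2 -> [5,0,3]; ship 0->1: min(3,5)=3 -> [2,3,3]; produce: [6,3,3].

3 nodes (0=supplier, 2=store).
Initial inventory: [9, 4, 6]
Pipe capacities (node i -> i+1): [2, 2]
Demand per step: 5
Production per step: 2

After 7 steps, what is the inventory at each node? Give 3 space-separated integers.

Step 1: demand=5,sold=5 ship[1->2]=2 ship[0->1]=2 prod=2 -> inv=[9 4 3]
Step 2: demand=5,sold=3 ship[1->2]=2 ship[0->1]=2 prod=2 -> inv=[9 4 2]
Step 3: demand=5,sold=2 ship[1->2]=2 ship[0->1]=2 prod=2 -> inv=[9 4 2]
Step 4: demand=5,sold=2 ship[1->2]=2 ship[0->1]=2 prod=2 -> inv=[9 4 2]
Step 5: demand=5,sold=2 ship[1->2]=2 ship[0->1]=2 prod=2 -> inv=[9 4 2]
Step 6: demand=5,sold=2 ship[1->2]=2 ship[0->1]=2 prod=2 -> inv=[9 4 2]
Step 7: demand=5,sold=2 ship[1->2]=2 ship[0->1]=2 prod=2 -> inv=[9 4 2]

9 4 2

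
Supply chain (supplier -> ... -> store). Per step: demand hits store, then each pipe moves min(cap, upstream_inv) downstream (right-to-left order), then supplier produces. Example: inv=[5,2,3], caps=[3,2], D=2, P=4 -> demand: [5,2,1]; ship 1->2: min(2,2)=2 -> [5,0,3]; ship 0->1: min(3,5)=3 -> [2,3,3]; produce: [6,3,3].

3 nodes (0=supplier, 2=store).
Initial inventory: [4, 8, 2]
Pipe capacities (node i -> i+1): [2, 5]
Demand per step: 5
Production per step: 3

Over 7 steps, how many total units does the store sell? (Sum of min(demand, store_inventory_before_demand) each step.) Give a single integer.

Step 1: sold=2 (running total=2) -> [5 5 5]
Step 2: sold=5 (running total=7) -> [6 2 5]
Step 3: sold=5 (running total=12) -> [7 2 2]
Step 4: sold=2 (running total=14) -> [8 2 2]
Step 5: sold=2 (running total=16) -> [9 2 2]
Step 6: sold=2 (running total=18) -> [10 2 2]
Step 7: sold=2 (running total=20) -> [11 2 2]

Answer: 20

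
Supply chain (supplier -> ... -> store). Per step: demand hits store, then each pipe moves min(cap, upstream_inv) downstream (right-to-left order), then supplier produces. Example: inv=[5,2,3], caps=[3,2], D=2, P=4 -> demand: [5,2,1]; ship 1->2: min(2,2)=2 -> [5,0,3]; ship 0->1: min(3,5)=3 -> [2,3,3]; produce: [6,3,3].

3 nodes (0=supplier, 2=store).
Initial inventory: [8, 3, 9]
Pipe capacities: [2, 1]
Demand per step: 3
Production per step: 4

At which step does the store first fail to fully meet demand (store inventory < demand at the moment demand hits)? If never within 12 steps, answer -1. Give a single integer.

Step 1: demand=3,sold=3 ship[1->2]=1 ship[0->1]=2 prod=4 -> [10 4 7]
Step 2: demand=3,sold=3 ship[1->2]=1 ship[0->1]=2 prod=4 -> [12 5 5]
Step 3: demand=3,sold=3 ship[1->2]=1 ship[0->1]=2 prod=4 -> [14 6 3]
Step 4: demand=3,sold=3 ship[1->2]=1 ship[0->1]=2 prod=4 -> [16 7 1]
Step 5: demand=3,sold=1 ship[1->2]=1 ship[0->1]=2 prod=4 -> [18 8 1]
Step 6: demand=3,sold=1 ship[1->2]=1 ship[0->1]=2 prod=4 -> [20 9 1]
Step 7: demand=3,sold=1 ship[1->2]=1 ship[0->1]=2 prod=4 -> [22 10 1]
Step 8: demand=3,sold=1 ship[1->2]=1 ship[0->1]=2 prod=4 -> [24 11 1]
Step 9: demand=3,sold=1 ship[1->2]=1 ship[0->1]=2 prod=4 -> [26 12 1]
Step 10: demand=3,sold=1 ship[1->2]=1 ship[0->1]=2 prod=4 -> [28 13 1]
Step 11: demand=3,sold=1 ship[1->2]=1 ship[0->1]=2 prod=4 -> [30 14 1]
Step 12: demand=3,sold=1 ship[1->2]=1 ship[0->1]=2 prod=4 -> [32 15 1]
First stockout at step 5

5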